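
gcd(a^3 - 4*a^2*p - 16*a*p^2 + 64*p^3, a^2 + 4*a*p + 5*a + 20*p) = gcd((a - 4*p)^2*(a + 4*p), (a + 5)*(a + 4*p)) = a + 4*p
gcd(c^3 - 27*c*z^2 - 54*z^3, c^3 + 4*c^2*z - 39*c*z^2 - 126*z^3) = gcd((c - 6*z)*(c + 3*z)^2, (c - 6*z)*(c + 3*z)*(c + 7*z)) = -c^2 + 3*c*z + 18*z^2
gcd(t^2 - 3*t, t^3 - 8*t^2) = t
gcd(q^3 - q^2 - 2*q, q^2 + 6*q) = q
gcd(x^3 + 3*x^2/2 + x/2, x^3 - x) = x^2 + x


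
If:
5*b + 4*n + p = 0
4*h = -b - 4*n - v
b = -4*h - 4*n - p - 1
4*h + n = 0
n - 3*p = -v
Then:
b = 5/13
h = 7/52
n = -7/13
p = 3/13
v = 16/13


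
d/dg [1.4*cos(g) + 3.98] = -1.4*sin(g)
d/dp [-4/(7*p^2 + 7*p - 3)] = 28*(2*p + 1)/(7*p^2 + 7*p - 3)^2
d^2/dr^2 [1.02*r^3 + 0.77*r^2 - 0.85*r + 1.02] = 6.12*r + 1.54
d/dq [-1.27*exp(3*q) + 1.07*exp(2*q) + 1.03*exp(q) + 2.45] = (-3.81*exp(2*q) + 2.14*exp(q) + 1.03)*exp(q)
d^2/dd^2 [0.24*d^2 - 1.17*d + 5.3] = 0.480000000000000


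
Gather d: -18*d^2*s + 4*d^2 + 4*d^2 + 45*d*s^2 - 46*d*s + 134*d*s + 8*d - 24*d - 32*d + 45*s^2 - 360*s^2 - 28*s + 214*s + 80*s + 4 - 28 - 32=d^2*(8 - 18*s) + d*(45*s^2 + 88*s - 48) - 315*s^2 + 266*s - 56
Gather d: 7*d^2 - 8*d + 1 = 7*d^2 - 8*d + 1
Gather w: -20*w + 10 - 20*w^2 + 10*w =-20*w^2 - 10*w + 10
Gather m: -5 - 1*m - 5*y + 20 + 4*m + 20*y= 3*m + 15*y + 15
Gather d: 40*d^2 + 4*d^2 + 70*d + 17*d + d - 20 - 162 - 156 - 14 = 44*d^2 + 88*d - 352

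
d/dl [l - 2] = 1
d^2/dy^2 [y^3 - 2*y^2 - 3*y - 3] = 6*y - 4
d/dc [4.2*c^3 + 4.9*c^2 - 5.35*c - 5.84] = 12.6*c^2 + 9.8*c - 5.35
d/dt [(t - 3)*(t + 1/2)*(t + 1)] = 3*t^2 - 3*t - 4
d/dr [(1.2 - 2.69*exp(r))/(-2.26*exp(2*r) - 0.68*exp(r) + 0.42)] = (-6.0794*exp(2*r) + 5.424*exp(r) - 0.3138)*exp(r)/(5.1076*exp(4*r) + 3.0736*exp(3*r) - 1.436*exp(2*r) - 0.5712*exp(r) + 0.1764)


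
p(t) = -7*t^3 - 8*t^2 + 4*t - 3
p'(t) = -21*t^2 - 16*t + 4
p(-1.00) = -8.00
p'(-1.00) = -1.00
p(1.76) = -58.90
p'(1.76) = -89.21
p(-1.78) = 4.01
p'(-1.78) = -34.06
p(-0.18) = -3.94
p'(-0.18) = 6.20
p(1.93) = -75.40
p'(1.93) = -105.10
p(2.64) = -177.00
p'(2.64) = -184.60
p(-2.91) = 90.11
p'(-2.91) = -127.27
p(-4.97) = 638.86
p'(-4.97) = -435.20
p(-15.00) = 21762.00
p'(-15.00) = -4481.00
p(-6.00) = 1197.00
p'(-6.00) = -656.00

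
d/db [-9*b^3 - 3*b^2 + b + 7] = -27*b^2 - 6*b + 1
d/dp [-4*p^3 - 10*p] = -12*p^2 - 10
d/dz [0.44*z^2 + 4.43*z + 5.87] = 0.88*z + 4.43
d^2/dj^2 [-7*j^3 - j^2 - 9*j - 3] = -42*j - 2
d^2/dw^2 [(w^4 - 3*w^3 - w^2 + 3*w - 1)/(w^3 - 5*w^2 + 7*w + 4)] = 2*(2*w^6 - 45*w^5 + 129*w^4 + 104*w^3 - 384*w^2 + 153*w - 169)/(w^9 - 15*w^8 + 96*w^7 - 323*w^6 + 552*w^5 - 267*w^4 - 449*w^3 + 348*w^2 + 336*w + 64)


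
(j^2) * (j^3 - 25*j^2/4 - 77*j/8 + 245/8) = j^5 - 25*j^4/4 - 77*j^3/8 + 245*j^2/8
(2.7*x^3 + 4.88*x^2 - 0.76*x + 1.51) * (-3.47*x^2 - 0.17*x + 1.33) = -9.369*x^5 - 17.3926*x^4 + 5.3986*x^3 + 1.3799*x^2 - 1.2675*x + 2.0083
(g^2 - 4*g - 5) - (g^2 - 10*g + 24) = 6*g - 29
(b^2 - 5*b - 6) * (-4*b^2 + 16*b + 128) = -4*b^4 + 36*b^3 + 72*b^2 - 736*b - 768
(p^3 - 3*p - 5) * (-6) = -6*p^3 + 18*p + 30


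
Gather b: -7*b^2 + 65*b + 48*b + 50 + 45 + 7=-7*b^2 + 113*b + 102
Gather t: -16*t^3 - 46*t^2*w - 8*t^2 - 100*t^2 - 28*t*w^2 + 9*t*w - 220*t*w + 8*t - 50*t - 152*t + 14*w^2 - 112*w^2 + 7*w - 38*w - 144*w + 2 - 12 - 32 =-16*t^3 + t^2*(-46*w - 108) + t*(-28*w^2 - 211*w - 194) - 98*w^2 - 175*w - 42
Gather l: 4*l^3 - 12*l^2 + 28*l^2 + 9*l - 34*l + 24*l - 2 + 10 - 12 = 4*l^3 + 16*l^2 - l - 4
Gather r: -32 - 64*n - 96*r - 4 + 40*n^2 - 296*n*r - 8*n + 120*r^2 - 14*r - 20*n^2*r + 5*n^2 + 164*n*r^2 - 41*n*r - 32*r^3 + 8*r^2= 45*n^2 - 72*n - 32*r^3 + r^2*(164*n + 128) + r*(-20*n^2 - 337*n - 110) - 36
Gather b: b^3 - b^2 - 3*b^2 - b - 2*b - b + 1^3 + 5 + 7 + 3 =b^3 - 4*b^2 - 4*b + 16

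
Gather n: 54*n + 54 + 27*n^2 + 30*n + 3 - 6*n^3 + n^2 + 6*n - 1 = -6*n^3 + 28*n^2 + 90*n + 56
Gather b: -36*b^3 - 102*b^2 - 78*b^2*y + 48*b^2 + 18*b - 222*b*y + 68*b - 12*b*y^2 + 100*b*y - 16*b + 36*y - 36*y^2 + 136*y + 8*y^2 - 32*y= -36*b^3 + b^2*(-78*y - 54) + b*(-12*y^2 - 122*y + 70) - 28*y^2 + 140*y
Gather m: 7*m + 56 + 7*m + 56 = 14*m + 112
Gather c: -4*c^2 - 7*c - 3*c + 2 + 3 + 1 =-4*c^2 - 10*c + 6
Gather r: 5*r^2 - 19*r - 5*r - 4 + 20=5*r^2 - 24*r + 16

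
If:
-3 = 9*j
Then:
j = -1/3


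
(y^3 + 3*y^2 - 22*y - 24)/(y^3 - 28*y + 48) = (y + 1)/(y - 2)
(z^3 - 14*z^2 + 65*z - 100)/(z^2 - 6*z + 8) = (z^2 - 10*z + 25)/(z - 2)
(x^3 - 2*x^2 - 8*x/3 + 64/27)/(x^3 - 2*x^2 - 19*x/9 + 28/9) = (9*x^2 - 30*x + 16)/(3*(3*x^2 - 10*x + 7))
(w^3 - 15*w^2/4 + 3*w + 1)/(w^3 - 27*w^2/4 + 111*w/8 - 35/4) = 2*(4*w^2 - 7*w - 2)/(8*w^2 - 38*w + 35)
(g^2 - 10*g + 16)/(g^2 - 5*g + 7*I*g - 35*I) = (g^2 - 10*g + 16)/(g^2 + g*(-5 + 7*I) - 35*I)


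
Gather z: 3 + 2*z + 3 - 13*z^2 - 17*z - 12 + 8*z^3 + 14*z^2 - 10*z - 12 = 8*z^3 + z^2 - 25*z - 18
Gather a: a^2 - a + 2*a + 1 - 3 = a^2 + a - 2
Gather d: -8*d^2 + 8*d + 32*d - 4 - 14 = -8*d^2 + 40*d - 18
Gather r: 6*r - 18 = 6*r - 18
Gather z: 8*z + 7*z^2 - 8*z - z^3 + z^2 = -z^3 + 8*z^2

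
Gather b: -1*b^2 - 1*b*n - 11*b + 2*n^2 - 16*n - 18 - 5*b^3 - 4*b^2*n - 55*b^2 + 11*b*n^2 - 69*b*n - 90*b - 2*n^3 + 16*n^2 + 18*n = -5*b^3 + b^2*(-4*n - 56) + b*(11*n^2 - 70*n - 101) - 2*n^3 + 18*n^2 + 2*n - 18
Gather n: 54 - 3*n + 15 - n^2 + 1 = -n^2 - 3*n + 70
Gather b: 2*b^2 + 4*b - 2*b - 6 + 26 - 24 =2*b^2 + 2*b - 4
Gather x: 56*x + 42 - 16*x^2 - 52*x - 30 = -16*x^2 + 4*x + 12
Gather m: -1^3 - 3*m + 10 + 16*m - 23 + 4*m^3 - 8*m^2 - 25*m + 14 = 4*m^3 - 8*m^2 - 12*m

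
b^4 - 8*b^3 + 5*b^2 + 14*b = b*(b - 7)*(b - 2)*(b + 1)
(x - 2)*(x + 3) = x^2 + x - 6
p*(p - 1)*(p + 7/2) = p^3 + 5*p^2/2 - 7*p/2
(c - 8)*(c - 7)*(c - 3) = c^3 - 18*c^2 + 101*c - 168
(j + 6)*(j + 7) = j^2 + 13*j + 42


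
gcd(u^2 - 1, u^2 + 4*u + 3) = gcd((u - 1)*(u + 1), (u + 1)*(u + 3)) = u + 1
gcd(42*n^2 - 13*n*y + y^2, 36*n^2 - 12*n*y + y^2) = -6*n + y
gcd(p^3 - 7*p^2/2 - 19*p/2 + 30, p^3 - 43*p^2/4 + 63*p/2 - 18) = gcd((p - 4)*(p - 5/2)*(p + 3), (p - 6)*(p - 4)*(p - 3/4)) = p - 4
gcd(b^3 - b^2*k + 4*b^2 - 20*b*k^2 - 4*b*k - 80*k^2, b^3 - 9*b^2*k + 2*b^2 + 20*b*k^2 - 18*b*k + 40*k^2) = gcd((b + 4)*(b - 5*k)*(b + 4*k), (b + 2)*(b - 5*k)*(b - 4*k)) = b - 5*k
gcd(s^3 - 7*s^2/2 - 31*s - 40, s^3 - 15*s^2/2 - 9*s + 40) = s^2 - 11*s/2 - 20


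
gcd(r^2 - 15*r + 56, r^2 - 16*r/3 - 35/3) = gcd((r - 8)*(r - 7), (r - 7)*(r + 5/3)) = r - 7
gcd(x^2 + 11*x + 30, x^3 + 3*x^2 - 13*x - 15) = x + 5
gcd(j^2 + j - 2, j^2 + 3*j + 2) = j + 2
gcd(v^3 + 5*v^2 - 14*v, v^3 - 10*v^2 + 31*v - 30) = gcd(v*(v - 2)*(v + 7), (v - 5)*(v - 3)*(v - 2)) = v - 2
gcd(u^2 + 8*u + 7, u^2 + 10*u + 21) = u + 7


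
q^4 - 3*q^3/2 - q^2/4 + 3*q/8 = q*(q - 3/2)*(q - 1/2)*(q + 1/2)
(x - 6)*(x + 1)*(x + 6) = x^3 + x^2 - 36*x - 36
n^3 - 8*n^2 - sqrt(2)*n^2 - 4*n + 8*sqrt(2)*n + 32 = (n - 8)*(n - 2*sqrt(2))*(n + sqrt(2))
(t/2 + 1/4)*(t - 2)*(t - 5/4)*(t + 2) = t^4/2 - 3*t^3/8 - 37*t^2/16 + 3*t/2 + 5/4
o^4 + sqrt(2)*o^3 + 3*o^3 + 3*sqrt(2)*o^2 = o^2*(o + 3)*(o + sqrt(2))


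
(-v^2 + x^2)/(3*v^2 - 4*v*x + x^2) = (v + x)/(-3*v + x)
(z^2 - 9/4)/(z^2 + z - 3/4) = (2*z - 3)/(2*z - 1)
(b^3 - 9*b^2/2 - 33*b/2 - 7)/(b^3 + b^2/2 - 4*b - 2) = (b - 7)/(b - 2)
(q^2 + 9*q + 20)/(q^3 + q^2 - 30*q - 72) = (q + 5)/(q^2 - 3*q - 18)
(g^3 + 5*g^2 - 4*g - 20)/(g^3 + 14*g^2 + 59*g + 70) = (g - 2)/(g + 7)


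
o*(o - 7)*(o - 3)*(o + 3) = o^4 - 7*o^3 - 9*o^2 + 63*o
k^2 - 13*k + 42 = (k - 7)*(k - 6)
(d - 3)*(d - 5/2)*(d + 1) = d^3 - 9*d^2/2 + 2*d + 15/2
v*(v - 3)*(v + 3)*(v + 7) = v^4 + 7*v^3 - 9*v^2 - 63*v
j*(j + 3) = j^2 + 3*j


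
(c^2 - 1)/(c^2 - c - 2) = (c - 1)/(c - 2)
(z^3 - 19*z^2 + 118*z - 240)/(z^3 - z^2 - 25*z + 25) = (z^2 - 14*z + 48)/(z^2 + 4*z - 5)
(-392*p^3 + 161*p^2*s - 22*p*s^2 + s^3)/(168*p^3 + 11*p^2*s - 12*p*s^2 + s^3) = (-7*p + s)/(3*p + s)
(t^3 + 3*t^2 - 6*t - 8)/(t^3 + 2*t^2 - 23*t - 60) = (t^2 - t - 2)/(t^2 - 2*t - 15)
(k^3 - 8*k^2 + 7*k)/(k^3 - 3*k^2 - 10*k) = (-k^2 + 8*k - 7)/(-k^2 + 3*k + 10)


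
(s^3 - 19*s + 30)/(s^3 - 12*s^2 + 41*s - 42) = (s + 5)/(s - 7)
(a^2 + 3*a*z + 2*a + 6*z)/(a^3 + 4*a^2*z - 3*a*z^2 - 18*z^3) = (-a - 2)/(-a^2 - a*z + 6*z^2)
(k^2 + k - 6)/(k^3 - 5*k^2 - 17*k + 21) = (k - 2)/(k^2 - 8*k + 7)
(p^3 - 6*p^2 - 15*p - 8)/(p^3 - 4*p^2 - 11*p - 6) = (p - 8)/(p - 6)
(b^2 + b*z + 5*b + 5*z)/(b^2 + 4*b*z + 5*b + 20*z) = (b + z)/(b + 4*z)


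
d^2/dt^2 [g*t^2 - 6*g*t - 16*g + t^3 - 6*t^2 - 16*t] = 2*g + 6*t - 12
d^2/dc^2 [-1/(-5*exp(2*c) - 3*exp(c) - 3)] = (2*(10*exp(c) + 3)^2*exp(c) - (20*exp(c) + 3)*(5*exp(2*c) + 3*exp(c) + 3))*exp(c)/(5*exp(2*c) + 3*exp(c) + 3)^3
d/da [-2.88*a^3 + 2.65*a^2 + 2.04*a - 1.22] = -8.64*a^2 + 5.3*a + 2.04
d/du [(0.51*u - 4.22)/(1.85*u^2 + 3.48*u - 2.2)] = (-0.9435*u^2 + 15.614*u + 13.5636)/(3.4225*u^4 + 12.876*u^3 + 3.9704*u^2 - 15.312*u + 4.84)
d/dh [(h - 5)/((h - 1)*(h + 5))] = (-h^2 + 10*h + 15)/(h^4 + 8*h^3 + 6*h^2 - 40*h + 25)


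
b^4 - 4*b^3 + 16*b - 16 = (b - 2)^3*(b + 2)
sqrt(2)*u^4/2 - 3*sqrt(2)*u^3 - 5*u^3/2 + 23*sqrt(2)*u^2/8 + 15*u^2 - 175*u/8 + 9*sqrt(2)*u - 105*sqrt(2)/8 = (u - 7/2)*(u - 5/2)*(u - 3*sqrt(2))*(sqrt(2)*u/2 + 1/2)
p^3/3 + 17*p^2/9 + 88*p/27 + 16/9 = (p/3 + 1)*(p + 4/3)^2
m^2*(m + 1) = m^3 + m^2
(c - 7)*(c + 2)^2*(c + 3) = c^4 - 33*c^2 - 100*c - 84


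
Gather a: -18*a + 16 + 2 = 18 - 18*a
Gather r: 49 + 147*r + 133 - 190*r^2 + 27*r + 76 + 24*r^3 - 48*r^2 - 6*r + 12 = 24*r^3 - 238*r^2 + 168*r + 270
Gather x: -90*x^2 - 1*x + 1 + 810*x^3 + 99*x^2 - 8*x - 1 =810*x^3 + 9*x^2 - 9*x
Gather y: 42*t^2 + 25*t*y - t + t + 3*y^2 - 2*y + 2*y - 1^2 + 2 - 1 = 42*t^2 + 25*t*y + 3*y^2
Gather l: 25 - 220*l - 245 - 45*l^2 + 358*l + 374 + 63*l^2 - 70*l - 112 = 18*l^2 + 68*l + 42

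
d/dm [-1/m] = m^(-2)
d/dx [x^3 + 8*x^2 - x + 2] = 3*x^2 + 16*x - 1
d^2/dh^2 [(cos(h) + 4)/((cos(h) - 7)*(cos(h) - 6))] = (-29*(1 - cos(h)^2)^2 - cos(h)^5 + 410*cos(h)^3 - 584*cos(h)^2 - 4512*cos(h) + 2137)/((cos(h) - 7)^3*(cos(h) - 6)^3)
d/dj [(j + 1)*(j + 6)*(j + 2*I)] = 3*j^2 + j*(14 + 4*I) + 6 + 14*I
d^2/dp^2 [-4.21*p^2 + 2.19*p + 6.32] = -8.42000000000000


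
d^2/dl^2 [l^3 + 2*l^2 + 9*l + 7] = 6*l + 4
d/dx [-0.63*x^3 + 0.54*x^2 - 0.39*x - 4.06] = -1.89*x^2 + 1.08*x - 0.39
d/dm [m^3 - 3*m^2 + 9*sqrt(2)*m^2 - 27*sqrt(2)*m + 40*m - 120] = 3*m^2 - 6*m + 18*sqrt(2)*m - 27*sqrt(2) + 40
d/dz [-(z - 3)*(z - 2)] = 5 - 2*z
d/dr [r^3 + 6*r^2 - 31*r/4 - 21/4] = 3*r^2 + 12*r - 31/4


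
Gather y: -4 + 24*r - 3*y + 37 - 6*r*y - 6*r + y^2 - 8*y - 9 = 18*r + y^2 + y*(-6*r - 11) + 24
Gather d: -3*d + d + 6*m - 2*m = -2*d + 4*m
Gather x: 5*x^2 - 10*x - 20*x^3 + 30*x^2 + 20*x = -20*x^3 + 35*x^2 + 10*x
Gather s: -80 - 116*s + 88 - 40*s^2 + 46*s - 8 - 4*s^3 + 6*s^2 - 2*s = -4*s^3 - 34*s^2 - 72*s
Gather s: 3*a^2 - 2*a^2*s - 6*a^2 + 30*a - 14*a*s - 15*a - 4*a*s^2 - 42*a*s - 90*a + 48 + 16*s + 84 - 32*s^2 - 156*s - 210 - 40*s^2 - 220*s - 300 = -3*a^2 - 75*a + s^2*(-4*a - 72) + s*(-2*a^2 - 56*a - 360) - 378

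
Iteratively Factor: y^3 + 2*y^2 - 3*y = (y - 1)*(y^2 + 3*y) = (y - 1)*(y + 3)*(y)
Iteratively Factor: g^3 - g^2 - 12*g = (g - 4)*(g^2 + 3*g) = g*(g - 4)*(g + 3)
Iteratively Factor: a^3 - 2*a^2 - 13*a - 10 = (a + 2)*(a^2 - 4*a - 5) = (a + 1)*(a + 2)*(a - 5)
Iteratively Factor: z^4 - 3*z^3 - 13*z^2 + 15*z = (z - 1)*(z^3 - 2*z^2 - 15*z) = (z - 5)*(z - 1)*(z^2 + 3*z) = z*(z - 5)*(z - 1)*(z + 3)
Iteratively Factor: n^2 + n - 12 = (n + 4)*(n - 3)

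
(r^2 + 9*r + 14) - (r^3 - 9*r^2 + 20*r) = -r^3 + 10*r^2 - 11*r + 14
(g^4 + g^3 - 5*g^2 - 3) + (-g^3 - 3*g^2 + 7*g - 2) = g^4 - 8*g^2 + 7*g - 5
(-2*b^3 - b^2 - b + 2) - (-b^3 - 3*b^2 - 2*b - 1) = -b^3 + 2*b^2 + b + 3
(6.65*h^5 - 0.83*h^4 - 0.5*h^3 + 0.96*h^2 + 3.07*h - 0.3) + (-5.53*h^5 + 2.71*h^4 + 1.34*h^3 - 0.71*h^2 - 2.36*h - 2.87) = 1.12*h^5 + 1.88*h^4 + 0.84*h^3 + 0.25*h^2 + 0.71*h - 3.17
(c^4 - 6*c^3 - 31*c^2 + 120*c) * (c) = c^5 - 6*c^4 - 31*c^3 + 120*c^2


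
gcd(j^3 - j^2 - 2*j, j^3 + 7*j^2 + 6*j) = j^2 + j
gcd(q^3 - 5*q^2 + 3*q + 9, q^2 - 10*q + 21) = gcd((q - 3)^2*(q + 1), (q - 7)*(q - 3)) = q - 3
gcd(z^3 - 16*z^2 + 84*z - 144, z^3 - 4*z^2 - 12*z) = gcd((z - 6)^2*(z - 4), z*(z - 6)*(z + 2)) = z - 6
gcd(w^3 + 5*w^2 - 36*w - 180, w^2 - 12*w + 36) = w - 6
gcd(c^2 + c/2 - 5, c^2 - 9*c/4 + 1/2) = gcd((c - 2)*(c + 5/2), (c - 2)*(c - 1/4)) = c - 2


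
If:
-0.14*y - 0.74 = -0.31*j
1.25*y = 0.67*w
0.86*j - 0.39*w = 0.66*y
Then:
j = 3.31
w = 3.83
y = 2.05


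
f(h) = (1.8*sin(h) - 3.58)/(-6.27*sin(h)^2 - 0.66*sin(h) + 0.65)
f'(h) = (12.54*sin(h)*cos(h) + 0.66*cos(h))*(1.8*sin(h) - 3.58)/(-6.27*sin(h)^2 - 0.66*sin(h) + 0.65)^2 + 1.8*cos(h)/(-6.27*sin(h)^2 - 0.66*sin(h) + 0.65) = (11.286*sin(h)^2 - 44.8932*sin(h) - 1.1928)*cos(h)/(39.3129*sin(h)^4 + 8.2764*sin(h)^3 - 7.7154*sin(h)^2 - 0.858*sin(h) + 0.4225)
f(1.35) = 0.31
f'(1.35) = -0.21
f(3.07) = -6.05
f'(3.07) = 13.31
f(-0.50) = 9.36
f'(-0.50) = 89.27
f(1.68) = 0.29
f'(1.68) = 0.10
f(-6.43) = -6.28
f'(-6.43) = 14.82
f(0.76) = 0.84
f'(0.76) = -2.51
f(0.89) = 0.60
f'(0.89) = -1.38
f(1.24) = 0.34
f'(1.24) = -0.35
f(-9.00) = 30.24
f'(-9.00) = -857.70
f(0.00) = -5.51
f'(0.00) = -2.82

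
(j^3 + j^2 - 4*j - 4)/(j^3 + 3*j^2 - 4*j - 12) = (j + 1)/(j + 3)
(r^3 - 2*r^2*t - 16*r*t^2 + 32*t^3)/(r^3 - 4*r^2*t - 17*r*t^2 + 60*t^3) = (r^2 - 6*r*t + 8*t^2)/(r^2 - 8*r*t + 15*t^2)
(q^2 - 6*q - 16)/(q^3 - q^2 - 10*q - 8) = (q - 8)/(q^2 - 3*q - 4)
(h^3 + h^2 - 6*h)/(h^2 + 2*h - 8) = h*(h + 3)/(h + 4)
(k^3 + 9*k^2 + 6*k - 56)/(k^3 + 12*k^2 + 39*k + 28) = (k - 2)/(k + 1)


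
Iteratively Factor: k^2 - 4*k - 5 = (k - 5)*(k + 1)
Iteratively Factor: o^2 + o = (o)*(o + 1)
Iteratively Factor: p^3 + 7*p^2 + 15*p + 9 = (p + 3)*(p^2 + 4*p + 3) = (p + 3)^2*(p + 1)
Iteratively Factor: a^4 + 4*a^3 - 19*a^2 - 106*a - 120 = (a + 4)*(a^3 - 19*a - 30) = (a + 3)*(a + 4)*(a^2 - 3*a - 10) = (a - 5)*(a + 3)*(a + 4)*(a + 2)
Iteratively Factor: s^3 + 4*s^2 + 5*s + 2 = (s + 2)*(s^2 + 2*s + 1) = (s + 1)*(s + 2)*(s + 1)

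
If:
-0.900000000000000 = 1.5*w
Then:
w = -0.60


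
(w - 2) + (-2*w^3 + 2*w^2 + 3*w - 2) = -2*w^3 + 2*w^2 + 4*w - 4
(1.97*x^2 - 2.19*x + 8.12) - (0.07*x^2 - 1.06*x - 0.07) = 1.9*x^2 - 1.13*x + 8.19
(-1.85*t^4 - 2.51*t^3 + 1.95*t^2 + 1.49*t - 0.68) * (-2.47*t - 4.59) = 4.5695*t^5 + 14.6912*t^4 + 6.7044*t^3 - 12.6308*t^2 - 5.1595*t + 3.1212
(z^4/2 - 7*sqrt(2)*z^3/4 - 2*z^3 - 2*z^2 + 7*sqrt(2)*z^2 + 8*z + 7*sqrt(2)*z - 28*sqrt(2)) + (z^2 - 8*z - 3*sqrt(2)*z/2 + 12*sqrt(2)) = z^4/2 - 7*sqrt(2)*z^3/4 - 2*z^3 - z^2 + 7*sqrt(2)*z^2 + 11*sqrt(2)*z/2 - 16*sqrt(2)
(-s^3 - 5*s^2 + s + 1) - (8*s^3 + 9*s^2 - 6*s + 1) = -9*s^3 - 14*s^2 + 7*s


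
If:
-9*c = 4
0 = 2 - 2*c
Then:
No Solution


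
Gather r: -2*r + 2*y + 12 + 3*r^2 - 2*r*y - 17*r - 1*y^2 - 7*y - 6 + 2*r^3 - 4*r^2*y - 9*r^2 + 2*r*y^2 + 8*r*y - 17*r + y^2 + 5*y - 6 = 2*r^3 + r^2*(-4*y - 6) + r*(2*y^2 + 6*y - 36)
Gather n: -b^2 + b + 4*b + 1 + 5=-b^2 + 5*b + 6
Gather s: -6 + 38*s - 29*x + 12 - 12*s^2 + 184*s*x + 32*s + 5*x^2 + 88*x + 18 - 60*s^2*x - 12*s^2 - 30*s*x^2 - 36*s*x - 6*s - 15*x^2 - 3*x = s^2*(-60*x - 24) + s*(-30*x^2 + 148*x + 64) - 10*x^2 + 56*x + 24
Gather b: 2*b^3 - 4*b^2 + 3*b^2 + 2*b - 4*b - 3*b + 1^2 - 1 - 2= 2*b^3 - b^2 - 5*b - 2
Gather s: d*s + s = s*(d + 1)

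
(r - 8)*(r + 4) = r^2 - 4*r - 32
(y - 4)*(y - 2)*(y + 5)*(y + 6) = y^4 + 5*y^3 - 28*y^2 - 92*y + 240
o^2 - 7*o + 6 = (o - 6)*(o - 1)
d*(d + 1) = d^2 + d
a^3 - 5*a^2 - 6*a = a*(a - 6)*(a + 1)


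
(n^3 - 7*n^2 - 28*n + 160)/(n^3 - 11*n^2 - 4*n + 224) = (n^2 + n - 20)/(n^2 - 3*n - 28)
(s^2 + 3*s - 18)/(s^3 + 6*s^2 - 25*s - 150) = (s - 3)/(s^2 - 25)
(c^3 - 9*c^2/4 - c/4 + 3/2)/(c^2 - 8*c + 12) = (4*c^2 - c - 3)/(4*(c - 6))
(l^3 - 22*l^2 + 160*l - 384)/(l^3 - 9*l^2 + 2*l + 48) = (l^2 - 14*l + 48)/(l^2 - l - 6)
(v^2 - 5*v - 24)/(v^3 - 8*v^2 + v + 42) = (v^2 - 5*v - 24)/(v^3 - 8*v^2 + v + 42)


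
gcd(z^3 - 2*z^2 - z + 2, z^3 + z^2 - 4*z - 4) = z^2 - z - 2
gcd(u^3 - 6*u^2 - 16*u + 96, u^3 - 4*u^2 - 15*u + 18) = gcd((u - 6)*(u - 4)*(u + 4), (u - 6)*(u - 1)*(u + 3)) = u - 6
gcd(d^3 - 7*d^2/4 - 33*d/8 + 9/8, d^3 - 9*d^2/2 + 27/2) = d^2 - 3*d/2 - 9/2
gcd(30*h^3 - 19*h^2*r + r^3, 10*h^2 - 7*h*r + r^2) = -2*h + r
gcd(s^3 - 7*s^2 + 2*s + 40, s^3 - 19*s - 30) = s^2 - 3*s - 10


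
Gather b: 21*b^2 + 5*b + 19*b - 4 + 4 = 21*b^2 + 24*b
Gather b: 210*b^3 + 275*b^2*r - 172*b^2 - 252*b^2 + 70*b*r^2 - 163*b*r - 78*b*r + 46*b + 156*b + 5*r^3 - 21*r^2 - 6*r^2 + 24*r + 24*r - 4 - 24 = 210*b^3 + b^2*(275*r - 424) + b*(70*r^2 - 241*r + 202) + 5*r^3 - 27*r^2 + 48*r - 28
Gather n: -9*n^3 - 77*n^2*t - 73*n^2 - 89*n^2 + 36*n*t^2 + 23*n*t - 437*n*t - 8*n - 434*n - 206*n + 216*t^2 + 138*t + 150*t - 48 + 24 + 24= -9*n^3 + n^2*(-77*t - 162) + n*(36*t^2 - 414*t - 648) + 216*t^2 + 288*t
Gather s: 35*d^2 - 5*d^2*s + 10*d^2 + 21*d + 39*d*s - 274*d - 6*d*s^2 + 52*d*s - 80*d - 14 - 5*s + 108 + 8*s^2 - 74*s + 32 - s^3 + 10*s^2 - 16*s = 45*d^2 - 333*d - s^3 + s^2*(18 - 6*d) + s*(-5*d^2 + 91*d - 95) + 126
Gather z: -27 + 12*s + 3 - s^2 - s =-s^2 + 11*s - 24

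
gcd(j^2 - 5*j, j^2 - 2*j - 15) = j - 5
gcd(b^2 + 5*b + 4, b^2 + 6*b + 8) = b + 4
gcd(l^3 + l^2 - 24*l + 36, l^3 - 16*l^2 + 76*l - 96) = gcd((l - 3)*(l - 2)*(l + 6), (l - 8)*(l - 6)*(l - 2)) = l - 2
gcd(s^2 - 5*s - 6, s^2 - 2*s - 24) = s - 6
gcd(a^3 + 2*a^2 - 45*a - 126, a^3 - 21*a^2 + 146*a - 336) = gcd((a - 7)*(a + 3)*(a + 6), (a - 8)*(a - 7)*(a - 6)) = a - 7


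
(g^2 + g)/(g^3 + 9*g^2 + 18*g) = (g + 1)/(g^2 + 9*g + 18)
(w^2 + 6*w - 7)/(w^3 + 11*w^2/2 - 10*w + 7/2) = 2/(2*w - 1)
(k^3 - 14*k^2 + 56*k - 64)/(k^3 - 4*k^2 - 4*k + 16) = (k - 8)/(k + 2)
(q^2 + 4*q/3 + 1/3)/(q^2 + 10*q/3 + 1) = (q + 1)/(q + 3)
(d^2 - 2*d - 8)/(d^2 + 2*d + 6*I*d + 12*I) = (d - 4)/(d + 6*I)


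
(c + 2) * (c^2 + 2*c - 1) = c^3 + 4*c^2 + 3*c - 2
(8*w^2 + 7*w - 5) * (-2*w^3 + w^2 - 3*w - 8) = -16*w^5 - 6*w^4 - 7*w^3 - 90*w^2 - 41*w + 40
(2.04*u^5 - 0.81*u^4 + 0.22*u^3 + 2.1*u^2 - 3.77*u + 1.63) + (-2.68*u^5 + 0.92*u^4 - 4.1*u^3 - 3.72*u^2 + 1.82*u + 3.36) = -0.64*u^5 + 0.11*u^4 - 3.88*u^3 - 1.62*u^2 - 1.95*u + 4.99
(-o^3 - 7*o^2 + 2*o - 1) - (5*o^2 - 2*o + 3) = -o^3 - 12*o^2 + 4*o - 4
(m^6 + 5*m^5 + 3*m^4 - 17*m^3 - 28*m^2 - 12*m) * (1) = m^6 + 5*m^5 + 3*m^4 - 17*m^3 - 28*m^2 - 12*m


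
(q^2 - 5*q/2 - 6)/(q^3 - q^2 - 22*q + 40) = (q + 3/2)/(q^2 + 3*q - 10)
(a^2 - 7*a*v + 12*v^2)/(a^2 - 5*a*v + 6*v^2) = (-a + 4*v)/(-a + 2*v)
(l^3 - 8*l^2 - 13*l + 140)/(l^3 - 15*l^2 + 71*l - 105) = (l + 4)/(l - 3)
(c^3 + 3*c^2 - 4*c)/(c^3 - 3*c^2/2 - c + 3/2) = 2*c*(c + 4)/(2*c^2 - c - 3)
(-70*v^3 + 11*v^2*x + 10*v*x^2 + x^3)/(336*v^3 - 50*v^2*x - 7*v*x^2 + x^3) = (-10*v^2 + 3*v*x + x^2)/(48*v^2 - 14*v*x + x^2)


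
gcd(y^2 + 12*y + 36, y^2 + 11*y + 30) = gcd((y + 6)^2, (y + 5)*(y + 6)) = y + 6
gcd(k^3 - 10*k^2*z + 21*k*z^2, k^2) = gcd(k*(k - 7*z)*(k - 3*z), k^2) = k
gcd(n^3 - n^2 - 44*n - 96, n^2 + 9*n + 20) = n + 4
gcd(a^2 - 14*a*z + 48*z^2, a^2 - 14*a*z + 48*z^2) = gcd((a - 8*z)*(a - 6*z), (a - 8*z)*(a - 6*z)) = a^2 - 14*a*z + 48*z^2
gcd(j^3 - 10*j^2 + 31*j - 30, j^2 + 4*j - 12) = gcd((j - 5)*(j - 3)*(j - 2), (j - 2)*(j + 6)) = j - 2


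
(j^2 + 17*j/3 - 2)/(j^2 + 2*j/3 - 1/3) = (j + 6)/(j + 1)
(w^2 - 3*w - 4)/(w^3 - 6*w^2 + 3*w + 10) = (w - 4)/(w^2 - 7*w + 10)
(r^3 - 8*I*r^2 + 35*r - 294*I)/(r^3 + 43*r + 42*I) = (r - 7*I)/(r + I)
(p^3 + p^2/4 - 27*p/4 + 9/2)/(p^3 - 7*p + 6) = (p - 3/4)/(p - 1)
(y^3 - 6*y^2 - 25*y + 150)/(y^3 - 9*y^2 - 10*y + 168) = (y^2 - 25)/(y^2 - 3*y - 28)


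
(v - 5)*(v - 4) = v^2 - 9*v + 20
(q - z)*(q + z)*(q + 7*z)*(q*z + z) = q^4*z + 7*q^3*z^2 + q^3*z - q^2*z^3 + 7*q^2*z^2 - 7*q*z^4 - q*z^3 - 7*z^4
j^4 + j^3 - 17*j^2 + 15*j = j*(j - 3)*(j - 1)*(j + 5)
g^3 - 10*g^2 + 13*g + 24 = (g - 8)*(g - 3)*(g + 1)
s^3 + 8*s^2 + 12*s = s*(s + 2)*(s + 6)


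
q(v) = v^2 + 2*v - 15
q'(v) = 2*v + 2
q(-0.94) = -16.00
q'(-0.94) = 0.12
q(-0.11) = -15.21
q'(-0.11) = 1.78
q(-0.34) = -15.56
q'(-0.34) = 1.32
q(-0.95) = -16.00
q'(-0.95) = 0.10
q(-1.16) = -15.97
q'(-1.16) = -0.32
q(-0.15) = -15.28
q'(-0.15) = 1.70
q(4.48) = 14.03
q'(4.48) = 10.96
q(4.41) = 13.27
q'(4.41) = 10.82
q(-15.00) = 180.00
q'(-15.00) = -28.00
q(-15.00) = 180.00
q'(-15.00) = -28.00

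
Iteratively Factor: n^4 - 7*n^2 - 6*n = (n - 3)*(n^3 + 3*n^2 + 2*n) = (n - 3)*(n + 2)*(n^2 + n) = n*(n - 3)*(n + 2)*(n + 1)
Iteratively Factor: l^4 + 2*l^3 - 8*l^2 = (l + 4)*(l^3 - 2*l^2) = (l - 2)*(l + 4)*(l^2) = l*(l - 2)*(l + 4)*(l)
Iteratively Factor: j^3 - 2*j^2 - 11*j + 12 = (j - 4)*(j^2 + 2*j - 3) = (j - 4)*(j + 3)*(j - 1)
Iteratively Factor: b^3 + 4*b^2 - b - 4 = (b + 1)*(b^2 + 3*b - 4) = (b - 1)*(b + 1)*(b + 4)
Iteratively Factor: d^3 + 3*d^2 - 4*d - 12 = (d - 2)*(d^2 + 5*d + 6) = (d - 2)*(d + 3)*(d + 2)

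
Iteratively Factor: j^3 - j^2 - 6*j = (j + 2)*(j^2 - 3*j) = (j - 3)*(j + 2)*(j)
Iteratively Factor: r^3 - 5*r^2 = (r)*(r^2 - 5*r) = r*(r - 5)*(r)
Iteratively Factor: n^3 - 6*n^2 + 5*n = (n - 1)*(n^2 - 5*n) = n*(n - 1)*(n - 5)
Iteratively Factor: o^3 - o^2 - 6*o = (o)*(o^2 - o - 6) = o*(o + 2)*(o - 3)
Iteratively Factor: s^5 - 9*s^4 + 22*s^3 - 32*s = (s - 4)*(s^4 - 5*s^3 + 2*s^2 + 8*s) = (s - 4)*(s - 2)*(s^3 - 3*s^2 - 4*s) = s*(s - 4)*(s - 2)*(s^2 - 3*s - 4) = s*(s - 4)^2*(s - 2)*(s + 1)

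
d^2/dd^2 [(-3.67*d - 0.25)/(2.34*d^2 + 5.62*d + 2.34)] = (-(3.67*d + 0.25)*(4.68*d + 5.62)*(9.36*d + 11.24) + (51.5268*d + 42.4208)*(2.34*d^2 + 5.62*d + 2.34))/(2.34*d^2 + 5.62*d + 2.34)^3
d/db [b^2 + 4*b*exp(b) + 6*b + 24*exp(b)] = 4*b*exp(b) + 2*b + 28*exp(b) + 6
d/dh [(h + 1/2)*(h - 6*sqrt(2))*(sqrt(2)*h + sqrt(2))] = 3*sqrt(2)*h^2 - 24*h + 3*sqrt(2)*h - 18 + sqrt(2)/2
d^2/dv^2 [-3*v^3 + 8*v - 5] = -18*v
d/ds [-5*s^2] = -10*s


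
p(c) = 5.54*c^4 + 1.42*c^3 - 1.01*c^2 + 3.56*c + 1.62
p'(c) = 22.16*c^3 + 4.26*c^2 - 2.02*c + 3.56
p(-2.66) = 235.63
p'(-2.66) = -378.00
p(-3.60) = 839.97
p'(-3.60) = -967.86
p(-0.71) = -0.52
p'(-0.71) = -0.79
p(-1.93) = 57.65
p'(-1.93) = -135.98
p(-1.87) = 49.89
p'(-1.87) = -122.67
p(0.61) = 4.51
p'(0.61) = 8.94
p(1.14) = 15.83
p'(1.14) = 39.62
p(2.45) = 224.77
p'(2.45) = 350.07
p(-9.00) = 35200.53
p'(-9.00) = -15787.84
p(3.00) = 490.29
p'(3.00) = 634.16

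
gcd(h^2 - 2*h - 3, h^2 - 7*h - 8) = h + 1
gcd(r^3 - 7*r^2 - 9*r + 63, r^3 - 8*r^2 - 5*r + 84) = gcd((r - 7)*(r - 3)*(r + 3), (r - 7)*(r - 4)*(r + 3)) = r^2 - 4*r - 21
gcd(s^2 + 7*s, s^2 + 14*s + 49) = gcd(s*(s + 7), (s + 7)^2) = s + 7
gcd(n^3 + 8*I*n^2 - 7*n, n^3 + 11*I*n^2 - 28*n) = n^2 + 7*I*n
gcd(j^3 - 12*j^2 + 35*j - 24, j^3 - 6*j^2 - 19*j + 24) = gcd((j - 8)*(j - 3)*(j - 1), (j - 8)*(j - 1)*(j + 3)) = j^2 - 9*j + 8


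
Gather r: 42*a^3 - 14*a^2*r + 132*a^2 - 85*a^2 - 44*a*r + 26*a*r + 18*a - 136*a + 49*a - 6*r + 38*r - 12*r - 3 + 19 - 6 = 42*a^3 + 47*a^2 - 69*a + r*(-14*a^2 - 18*a + 20) + 10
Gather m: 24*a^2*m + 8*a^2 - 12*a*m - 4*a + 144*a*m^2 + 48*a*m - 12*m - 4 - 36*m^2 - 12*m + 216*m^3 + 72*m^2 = 8*a^2 - 4*a + 216*m^3 + m^2*(144*a + 36) + m*(24*a^2 + 36*a - 24) - 4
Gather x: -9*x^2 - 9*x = -9*x^2 - 9*x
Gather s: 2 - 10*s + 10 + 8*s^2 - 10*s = 8*s^2 - 20*s + 12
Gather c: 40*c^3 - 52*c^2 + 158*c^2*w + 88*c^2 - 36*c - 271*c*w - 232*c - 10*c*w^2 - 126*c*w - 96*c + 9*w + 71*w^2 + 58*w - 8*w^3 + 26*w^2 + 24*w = 40*c^3 + c^2*(158*w + 36) + c*(-10*w^2 - 397*w - 364) - 8*w^3 + 97*w^2 + 91*w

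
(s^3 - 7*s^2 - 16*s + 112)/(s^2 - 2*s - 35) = (s^2 - 16)/(s + 5)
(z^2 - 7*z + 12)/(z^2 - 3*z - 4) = (z - 3)/(z + 1)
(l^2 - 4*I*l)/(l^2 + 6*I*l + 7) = l*(l - 4*I)/(l^2 + 6*I*l + 7)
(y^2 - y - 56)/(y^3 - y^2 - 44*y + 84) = (y - 8)/(y^2 - 8*y + 12)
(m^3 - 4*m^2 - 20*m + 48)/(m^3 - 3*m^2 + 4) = (m^2 - 2*m - 24)/(m^2 - m - 2)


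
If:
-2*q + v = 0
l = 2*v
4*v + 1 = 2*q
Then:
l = -2/3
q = -1/6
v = -1/3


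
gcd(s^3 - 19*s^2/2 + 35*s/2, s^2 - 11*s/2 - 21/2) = s - 7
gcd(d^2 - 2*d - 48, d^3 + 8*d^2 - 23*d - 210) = d + 6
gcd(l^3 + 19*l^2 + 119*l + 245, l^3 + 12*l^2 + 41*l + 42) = l + 7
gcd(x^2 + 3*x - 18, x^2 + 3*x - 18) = x^2 + 3*x - 18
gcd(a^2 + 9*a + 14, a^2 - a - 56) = a + 7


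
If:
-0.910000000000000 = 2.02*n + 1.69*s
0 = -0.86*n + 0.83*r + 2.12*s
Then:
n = -0.836633663366337*s - 0.450495049504951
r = -3.42109030180126*s - 0.466778003101515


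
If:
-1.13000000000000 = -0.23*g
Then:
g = 4.91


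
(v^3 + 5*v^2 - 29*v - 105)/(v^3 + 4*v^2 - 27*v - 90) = (v + 7)/(v + 6)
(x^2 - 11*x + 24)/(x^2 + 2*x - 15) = (x - 8)/(x + 5)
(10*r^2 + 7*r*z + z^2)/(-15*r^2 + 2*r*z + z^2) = (2*r + z)/(-3*r + z)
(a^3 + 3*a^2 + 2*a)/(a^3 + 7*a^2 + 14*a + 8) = a/(a + 4)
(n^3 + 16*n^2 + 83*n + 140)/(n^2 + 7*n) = n + 9 + 20/n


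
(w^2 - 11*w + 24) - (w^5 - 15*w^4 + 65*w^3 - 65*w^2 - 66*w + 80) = -w^5 + 15*w^4 - 65*w^3 + 66*w^2 + 55*w - 56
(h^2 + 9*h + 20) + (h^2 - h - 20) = 2*h^2 + 8*h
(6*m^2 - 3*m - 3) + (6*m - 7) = 6*m^2 + 3*m - 10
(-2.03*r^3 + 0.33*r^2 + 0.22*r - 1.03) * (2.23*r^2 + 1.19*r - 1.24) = -4.5269*r^5 - 1.6798*r^4 + 3.4005*r^3 - 2.4443*r^2 - 1.4985*r + 1.2772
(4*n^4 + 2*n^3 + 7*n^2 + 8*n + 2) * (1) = 4*n^4 + 2*n^3 + 7*n^2 + 8*n + 2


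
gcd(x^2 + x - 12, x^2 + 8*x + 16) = x + 4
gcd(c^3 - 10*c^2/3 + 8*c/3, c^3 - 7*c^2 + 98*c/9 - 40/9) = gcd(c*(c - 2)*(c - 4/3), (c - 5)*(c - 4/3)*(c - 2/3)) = c - 4/3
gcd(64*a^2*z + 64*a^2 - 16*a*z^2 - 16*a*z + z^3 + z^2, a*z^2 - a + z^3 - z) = z + 1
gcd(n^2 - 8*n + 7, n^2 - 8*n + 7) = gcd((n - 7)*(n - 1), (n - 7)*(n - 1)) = n^2 - 8*n + 7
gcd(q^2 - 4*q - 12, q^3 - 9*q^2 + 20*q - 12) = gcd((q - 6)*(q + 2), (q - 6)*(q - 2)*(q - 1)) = q - 6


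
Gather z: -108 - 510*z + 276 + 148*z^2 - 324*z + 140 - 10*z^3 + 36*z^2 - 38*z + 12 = -10*z^3 + 184*z^2 - 872*z + 320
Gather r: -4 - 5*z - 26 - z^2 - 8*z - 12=-z^2 - 13*z - 42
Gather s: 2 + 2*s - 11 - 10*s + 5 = -8*s - 4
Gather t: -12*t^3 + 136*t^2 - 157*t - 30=-12*t^3 + 136*t^2 - 157*t - 30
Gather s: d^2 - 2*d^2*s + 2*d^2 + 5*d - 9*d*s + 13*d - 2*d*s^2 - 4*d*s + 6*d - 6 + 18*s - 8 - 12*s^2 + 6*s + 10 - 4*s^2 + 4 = 3*d^2 + 24*d + s^2*(-2*d - 16) + s*(-2*d^2 - 13*d + 24)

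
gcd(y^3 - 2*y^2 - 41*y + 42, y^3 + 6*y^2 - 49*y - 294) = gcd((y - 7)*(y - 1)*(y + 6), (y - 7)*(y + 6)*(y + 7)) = y^2 - y - 42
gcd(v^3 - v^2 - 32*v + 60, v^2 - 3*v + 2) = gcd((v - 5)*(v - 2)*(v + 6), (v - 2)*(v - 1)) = v - 2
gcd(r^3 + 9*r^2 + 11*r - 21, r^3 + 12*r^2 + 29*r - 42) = r^2 + 6*r - 7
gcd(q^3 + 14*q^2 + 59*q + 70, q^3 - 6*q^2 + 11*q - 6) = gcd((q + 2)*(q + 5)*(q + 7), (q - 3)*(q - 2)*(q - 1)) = 1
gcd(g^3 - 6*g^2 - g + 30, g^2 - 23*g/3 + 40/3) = g - 5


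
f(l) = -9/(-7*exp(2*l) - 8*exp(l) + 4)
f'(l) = -9*(14*exp(2*l) + 8*exp(l))/(-7*exp(2*l) - 8*exp(l) + 4)^2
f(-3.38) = -2.42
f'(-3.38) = -0.19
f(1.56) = 0.05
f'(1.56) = -0.09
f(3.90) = 0.00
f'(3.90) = -0.00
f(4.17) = 0.00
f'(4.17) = -0.00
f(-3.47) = -2.40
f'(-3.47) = -0.17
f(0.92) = 0.15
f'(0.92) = -0.27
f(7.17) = 0.00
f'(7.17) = -0.00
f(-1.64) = -4.12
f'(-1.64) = -3.92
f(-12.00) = -2.25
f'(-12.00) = 0.00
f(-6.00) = -2.26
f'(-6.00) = -0.01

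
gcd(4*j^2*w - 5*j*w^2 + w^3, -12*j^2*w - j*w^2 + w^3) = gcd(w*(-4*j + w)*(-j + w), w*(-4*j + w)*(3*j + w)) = -4*j*w + w^2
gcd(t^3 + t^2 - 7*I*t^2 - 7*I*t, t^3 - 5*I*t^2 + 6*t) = t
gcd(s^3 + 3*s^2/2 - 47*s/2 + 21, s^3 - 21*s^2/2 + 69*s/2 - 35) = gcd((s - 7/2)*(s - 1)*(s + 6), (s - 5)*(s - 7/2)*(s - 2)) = s - 7/2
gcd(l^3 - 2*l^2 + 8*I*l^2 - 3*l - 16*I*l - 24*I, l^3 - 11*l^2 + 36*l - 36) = l - 3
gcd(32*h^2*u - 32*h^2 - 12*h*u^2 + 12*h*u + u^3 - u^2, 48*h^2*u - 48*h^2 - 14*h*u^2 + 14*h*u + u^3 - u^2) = -8*h*u + 8*h + u^2 - u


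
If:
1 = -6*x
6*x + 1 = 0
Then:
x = -1/6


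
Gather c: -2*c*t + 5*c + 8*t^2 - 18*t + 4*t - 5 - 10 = c*(5 - 2*t) + 8*t^2 - 14*t - 15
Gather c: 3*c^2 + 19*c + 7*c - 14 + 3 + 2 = 3*c^2 + 26*c - 9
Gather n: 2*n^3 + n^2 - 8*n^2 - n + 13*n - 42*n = 2*n^3 - 7*n^2 - 30*n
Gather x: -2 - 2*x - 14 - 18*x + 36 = 20 - 20*x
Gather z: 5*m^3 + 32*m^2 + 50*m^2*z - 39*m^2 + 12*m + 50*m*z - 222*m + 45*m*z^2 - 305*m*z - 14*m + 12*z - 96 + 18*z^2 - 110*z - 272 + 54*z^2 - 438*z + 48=5*m^3 - 7*m^2 - 224*m + z^2*(45*m + 72) + z*(50*m^2 - 255*m - 536) - 320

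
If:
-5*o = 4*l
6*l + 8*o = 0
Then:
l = 0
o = 0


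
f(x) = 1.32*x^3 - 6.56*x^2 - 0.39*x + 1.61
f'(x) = 3.96*x^2 - 13.12*x - 0.39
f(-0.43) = 0.46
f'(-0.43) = 5.98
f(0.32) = 0.86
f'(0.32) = -4.18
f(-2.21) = -43.82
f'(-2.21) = 47.95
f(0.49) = -0.00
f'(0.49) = -5.87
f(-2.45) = -56.22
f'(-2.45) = 55.52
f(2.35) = -18.40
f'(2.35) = -9.35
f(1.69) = -11.41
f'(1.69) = -11.25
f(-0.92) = -4.61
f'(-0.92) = 15.03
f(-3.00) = -91.90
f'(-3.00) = 74.61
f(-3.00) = -91.90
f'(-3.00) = 74.61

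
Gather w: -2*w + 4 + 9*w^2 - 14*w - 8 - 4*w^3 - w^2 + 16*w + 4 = -4*w^3 + 8*w^2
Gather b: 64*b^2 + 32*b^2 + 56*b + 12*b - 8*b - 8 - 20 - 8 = 96*b^2 + 60*b - 36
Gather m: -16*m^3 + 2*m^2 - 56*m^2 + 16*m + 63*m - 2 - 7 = -16*m^3 - 54*m^2 + 79*m - 9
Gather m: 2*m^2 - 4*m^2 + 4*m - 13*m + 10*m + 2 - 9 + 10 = -2*m^2 + m + 3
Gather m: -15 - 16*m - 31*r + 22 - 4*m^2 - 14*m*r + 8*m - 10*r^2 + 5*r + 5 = -4*m^2 + m*(-14*r - 8) - 10*r^2 - 26*r + 12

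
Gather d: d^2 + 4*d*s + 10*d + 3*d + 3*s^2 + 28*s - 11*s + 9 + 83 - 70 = d^2 + d*(4*s + 13) + 3*s^2 + 17*s + 22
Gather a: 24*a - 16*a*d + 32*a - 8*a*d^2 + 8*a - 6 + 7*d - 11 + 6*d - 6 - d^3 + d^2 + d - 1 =a*(-8*d^2 - 16*d + 64) - d^3 + d^2 + 14*d - 24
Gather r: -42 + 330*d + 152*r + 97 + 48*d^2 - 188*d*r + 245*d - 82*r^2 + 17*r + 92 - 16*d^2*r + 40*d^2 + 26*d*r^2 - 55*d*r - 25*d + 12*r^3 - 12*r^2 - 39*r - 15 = 88*d^2 + 550*d + 12*r^3 + r^2*(26*d - 94) + r*(-16*d^2 - 243*d + 130) + 132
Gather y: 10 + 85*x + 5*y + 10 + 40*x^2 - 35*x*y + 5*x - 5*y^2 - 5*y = 40*x^2 - 35*x*y + 90*x - 5*y^2 + 20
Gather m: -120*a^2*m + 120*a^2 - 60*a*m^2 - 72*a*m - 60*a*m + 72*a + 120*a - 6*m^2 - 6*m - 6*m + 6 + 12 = 120*a^2 + 192*a + m^2*(-60*a - 6) + m*(-120*a^2 - 132*a - 12) + 18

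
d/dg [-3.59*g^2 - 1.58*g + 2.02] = -7.18*g - 1.58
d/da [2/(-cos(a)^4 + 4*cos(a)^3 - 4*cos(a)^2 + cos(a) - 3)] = 2*(-11*cos(a) + 6*cos(2*a) - cos(3*a) + 7)*sin(a)/(cos(a)^4 - 4*cos(a)^3 + 4*cos(a)^2 - cos(a) + 3)^2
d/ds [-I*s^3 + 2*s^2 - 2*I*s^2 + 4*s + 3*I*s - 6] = -3*I*s^2 + 4*s*(1 - I) + 4 + 3*I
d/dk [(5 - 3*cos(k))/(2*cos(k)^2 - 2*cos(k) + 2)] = (3*sin(k)^2 + 10*cos(k) - 5)*sin(k)/(2*(sin(k)^2 + cos(k) - 2)^2)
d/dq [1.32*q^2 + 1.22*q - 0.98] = 2.64*q + 1.22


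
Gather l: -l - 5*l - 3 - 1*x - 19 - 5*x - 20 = -6*l - 6*x - 42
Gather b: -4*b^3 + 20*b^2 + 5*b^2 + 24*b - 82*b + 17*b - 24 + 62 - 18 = -4*b^3 + 25*b^2 - 41*b + 20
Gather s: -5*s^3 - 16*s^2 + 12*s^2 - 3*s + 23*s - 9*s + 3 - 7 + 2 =-5*s^3 - 4*s^2 + 11*s - 2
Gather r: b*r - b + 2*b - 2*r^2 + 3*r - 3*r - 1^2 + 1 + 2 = b*r + b - 2*r^2 + 2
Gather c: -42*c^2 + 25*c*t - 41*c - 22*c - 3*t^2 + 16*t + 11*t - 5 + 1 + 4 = -42*c^2 + c*(25*t - 63) - 3*t^2 + 27*t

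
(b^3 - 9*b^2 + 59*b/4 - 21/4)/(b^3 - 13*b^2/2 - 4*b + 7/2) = (b - 3/2)/(b + 1)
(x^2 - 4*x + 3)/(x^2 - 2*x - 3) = (x - 1)/(x + 1)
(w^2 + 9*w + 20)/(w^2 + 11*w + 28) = (w + 5)/(w + 7)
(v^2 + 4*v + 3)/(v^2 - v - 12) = (v + 1)/(v - 4)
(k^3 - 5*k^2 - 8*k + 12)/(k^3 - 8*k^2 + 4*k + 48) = (k - 1)/(k - 4)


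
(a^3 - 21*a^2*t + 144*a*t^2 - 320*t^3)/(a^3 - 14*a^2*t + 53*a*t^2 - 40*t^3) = (-a + 8*t)/(-a + t)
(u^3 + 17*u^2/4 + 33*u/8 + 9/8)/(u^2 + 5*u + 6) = (8*u^2 + 10*u + 3)/(8*(u + 2))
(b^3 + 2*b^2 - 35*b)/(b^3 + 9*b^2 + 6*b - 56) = b*(b - 5)/(b^2 + 2*b - 8)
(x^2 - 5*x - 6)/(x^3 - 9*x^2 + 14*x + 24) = 1/(x - 4)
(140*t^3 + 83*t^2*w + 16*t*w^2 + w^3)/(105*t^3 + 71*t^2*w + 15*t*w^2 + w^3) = (4*t + w)/(3*t + w)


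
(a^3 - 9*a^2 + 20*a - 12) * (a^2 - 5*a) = a^5 - 14*a^4 + 65*a^3 - 112*a^2 + 60*a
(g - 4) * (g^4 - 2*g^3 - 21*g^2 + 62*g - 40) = g^5 - 6*g^4 - 13*g^3 + 146*g^2 - 288*g + 160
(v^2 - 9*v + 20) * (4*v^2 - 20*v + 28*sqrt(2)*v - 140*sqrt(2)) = 4*v^4 - 56*v^3 + 28*sqrt(2)*v^3 - 392*sqrt(2)*v^2 + 260*v^2 - 400*v + 1820*sqrt(2)*v - 2800*sqrt(2)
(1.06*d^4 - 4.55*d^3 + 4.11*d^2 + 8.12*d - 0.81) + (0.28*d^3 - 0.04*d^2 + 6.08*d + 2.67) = 1.06*d^4 - 4.27*d^3 + 4.07*d^2 + 14.2*d + 1.86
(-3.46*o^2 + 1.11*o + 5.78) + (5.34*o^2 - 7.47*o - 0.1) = 1.88*o^2 - 6.36*o + 5.68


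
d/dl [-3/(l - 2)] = 3/(l - 2)^2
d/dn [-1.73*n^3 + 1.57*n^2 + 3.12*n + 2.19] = -5.19*n^2 + 3.14*n + 3.12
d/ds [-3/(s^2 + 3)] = 6*s/(s^2 + 3)^2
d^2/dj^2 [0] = 0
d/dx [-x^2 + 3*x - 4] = 3 - 2*x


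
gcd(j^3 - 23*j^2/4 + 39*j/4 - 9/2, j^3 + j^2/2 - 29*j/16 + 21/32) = j - 3/4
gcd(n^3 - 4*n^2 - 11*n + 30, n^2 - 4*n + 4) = n - 2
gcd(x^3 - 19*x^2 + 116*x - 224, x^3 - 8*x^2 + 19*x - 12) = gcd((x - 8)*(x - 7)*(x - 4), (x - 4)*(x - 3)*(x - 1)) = x - 4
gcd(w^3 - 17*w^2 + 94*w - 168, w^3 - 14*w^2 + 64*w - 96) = w^2 - 10*w + 24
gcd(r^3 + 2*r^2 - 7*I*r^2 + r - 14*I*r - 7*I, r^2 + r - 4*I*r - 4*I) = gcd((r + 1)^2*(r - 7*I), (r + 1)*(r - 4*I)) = r + 1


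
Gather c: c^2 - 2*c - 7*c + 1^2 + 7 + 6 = c^2 - 9*c + 14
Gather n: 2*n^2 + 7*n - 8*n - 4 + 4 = 2*n^2 - n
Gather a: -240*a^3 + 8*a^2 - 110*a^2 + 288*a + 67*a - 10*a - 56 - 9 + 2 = -240*a^3 - 102*a^2 + 345*a - 63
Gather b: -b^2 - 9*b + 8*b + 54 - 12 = -b^2 - b + 42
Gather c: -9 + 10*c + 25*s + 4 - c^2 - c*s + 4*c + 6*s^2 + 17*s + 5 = -c^2 + c*(14 - s) + 6*s^2 + 42*s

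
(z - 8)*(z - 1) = z^2 - 9*z + 8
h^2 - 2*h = h*(h - 2)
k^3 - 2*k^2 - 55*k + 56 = (k - 8)*(k - 1)*(k + 7)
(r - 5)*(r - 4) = r^2 - 9*r + 20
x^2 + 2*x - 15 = (x - 3)*(x + 5)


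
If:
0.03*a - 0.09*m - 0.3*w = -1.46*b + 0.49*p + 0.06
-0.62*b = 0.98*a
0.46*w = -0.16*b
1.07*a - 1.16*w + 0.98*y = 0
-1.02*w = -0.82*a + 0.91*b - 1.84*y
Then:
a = 0.00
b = 0.00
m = -5.44444444444444*p - 0.666666666666667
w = 0.00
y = 0.00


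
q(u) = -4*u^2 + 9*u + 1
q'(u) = 9 - 8*u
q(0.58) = 4.87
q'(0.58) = 4.36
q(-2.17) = -37.37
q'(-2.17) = 26.36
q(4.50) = -39.50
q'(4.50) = -27.00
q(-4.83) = -135.79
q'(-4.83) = 47.64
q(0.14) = 2.18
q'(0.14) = 7.88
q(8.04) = -185.21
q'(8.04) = -55.32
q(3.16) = -10.50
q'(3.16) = -16.28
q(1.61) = 5.12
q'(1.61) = -3.88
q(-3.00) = -62.00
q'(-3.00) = 33.00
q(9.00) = -242.00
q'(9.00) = -63.00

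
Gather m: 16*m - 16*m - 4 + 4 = 0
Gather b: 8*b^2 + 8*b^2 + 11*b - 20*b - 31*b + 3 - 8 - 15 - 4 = 16*b^2 - 40*b - 24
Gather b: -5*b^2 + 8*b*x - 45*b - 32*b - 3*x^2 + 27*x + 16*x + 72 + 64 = -5*b^2 + b*(8*x - 77) - 3*x^2 + 43*x + 136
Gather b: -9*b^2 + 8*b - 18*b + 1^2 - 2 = -9*b^2 - 10*b - 1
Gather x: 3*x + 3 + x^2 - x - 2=x^2 + 2*x + 1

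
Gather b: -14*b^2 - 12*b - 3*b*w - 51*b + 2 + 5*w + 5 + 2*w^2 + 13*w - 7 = -14*b^2 + b*(-3*w - 63) + 2*w^2 + 18*w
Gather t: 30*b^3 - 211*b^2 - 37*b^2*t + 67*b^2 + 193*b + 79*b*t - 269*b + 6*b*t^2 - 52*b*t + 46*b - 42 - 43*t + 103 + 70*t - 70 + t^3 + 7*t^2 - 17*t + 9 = 30*b^3 - 144*b^2 - 30*b + t^3 + t^2*(6*b + 7) + t*(-37*b^2 + 27*b + 10)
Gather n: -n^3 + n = -n^3 + n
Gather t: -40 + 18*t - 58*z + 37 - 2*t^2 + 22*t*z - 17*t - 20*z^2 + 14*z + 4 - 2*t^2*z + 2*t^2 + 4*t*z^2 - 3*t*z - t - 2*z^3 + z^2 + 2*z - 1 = -2*t^2*z + t*(4*z^2 + 19*z) - 2*z^3 - 19*z^2 - 42*z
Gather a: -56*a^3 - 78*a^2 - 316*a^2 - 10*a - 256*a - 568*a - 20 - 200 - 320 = -56*a^3 - 394*a^2 - 834*a - 540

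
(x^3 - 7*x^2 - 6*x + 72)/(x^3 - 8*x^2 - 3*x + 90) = (x - 4)/(x - 5)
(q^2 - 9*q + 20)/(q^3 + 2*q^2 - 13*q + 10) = (q^2 - 9*q + 20)/(q^3 + 2*q^2 - 13*q + 10)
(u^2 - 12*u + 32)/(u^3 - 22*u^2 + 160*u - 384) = (u - 4)/(u^2 - 14*u + 48)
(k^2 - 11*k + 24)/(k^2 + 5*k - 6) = (k^2 - 11*k + 24)/(k^2 + 5*k - 6)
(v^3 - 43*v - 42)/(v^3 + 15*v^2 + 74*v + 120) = (v^2 - 6*v - 7)/(v^2 + 9*v + 20)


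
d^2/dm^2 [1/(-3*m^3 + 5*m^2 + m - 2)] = 2*((9*m - 5)*(3*m^3 - 5*m^2 - m + 2) - (-9*m^2 + 10*m + 1)^2)/(3*m^3 - 5*m^2 - m + 2)^3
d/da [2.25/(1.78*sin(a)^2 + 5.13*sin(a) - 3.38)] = -(8.01*sin(a) + 11.5425)*cos(a)/(1.78*sin(a)^2 + 5.13*sin(a) - 3.38)^2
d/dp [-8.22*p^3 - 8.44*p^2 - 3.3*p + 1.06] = -24.66*p^2 - 16.88*p - 3.3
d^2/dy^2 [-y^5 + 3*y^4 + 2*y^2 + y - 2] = -20*y^3 + 36*y^2 + 4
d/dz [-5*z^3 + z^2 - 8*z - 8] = -15*z^2 + 2*z - 8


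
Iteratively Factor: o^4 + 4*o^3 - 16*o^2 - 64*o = (o + 4)*(o^3 - 16*o) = (o - 4)*(o + 4)*(o^2 + 4*o) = o*(o - 4)*(o + 4)*(o + 4)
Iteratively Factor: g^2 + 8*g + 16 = (g + 4)*(g + 4)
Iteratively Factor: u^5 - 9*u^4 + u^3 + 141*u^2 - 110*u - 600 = (u - 4)*(u^4 - 5*u^3 - 19*u^2 + 65*u + 150) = (u - 4)*(u + 3)*(u^3 - 8*u^2 + 5*u + 50) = (u - 5)*(u - 4)*(u + 3)*(u^2 - 3*u - 10) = (u - 5)^2*(u - 4)*(u + 3)*(u + 2)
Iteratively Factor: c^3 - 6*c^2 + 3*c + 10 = (c - 2)*(c^2 - 4*c - 5) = (c - 5)*(c - 2)*(c + 1)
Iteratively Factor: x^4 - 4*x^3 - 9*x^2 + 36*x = (x + 3)*(x^3 - 7*x^2 + 12*x) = x*(x + 3)*(x^2 - 7*x + 12) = x*(x - 3)*(x + 3)*(x - 4)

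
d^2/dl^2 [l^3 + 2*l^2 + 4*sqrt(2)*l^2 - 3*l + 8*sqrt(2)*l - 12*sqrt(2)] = 6*l + 4 + 8*sqrt(2)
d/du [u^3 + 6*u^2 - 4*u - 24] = 3*u^2 + 12*u - 4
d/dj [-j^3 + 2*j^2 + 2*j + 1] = -3*j^2 + 4*j + 2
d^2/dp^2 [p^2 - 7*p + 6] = 2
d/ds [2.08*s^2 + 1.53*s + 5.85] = 4.16*s + 1.53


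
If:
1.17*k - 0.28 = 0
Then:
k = 0.24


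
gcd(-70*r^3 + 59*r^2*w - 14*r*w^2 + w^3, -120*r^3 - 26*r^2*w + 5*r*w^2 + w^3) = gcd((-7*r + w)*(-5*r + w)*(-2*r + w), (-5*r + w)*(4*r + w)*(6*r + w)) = 5*r - w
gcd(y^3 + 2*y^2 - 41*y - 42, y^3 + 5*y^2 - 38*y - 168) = y^2 + y - 42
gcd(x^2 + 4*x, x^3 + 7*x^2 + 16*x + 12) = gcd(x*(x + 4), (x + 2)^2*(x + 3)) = 1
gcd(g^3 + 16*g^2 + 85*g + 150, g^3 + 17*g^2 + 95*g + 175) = g^2 + 10*g + 25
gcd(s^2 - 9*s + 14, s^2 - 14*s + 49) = s - 7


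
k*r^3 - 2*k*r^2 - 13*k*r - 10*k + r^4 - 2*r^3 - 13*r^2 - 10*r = (k + r)*(r - 5)*(r + 1)*(r + 2)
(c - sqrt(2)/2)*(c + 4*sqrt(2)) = c^2 + 7*sqrt(2)*c/2 - 4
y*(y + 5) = y^2 + 5*y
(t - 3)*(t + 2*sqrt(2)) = t^2 - 3*t + 2*sqrt(2)*t - 6*sqrt(2)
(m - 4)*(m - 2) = m^2 - 6*m + 8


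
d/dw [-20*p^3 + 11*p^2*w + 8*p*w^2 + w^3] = 11*p^2 + 16*p*w + 3*w^2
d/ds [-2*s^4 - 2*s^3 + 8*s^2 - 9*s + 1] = -8*s^3 - 6*s^2 + 16*s - 9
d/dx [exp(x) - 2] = exp(x)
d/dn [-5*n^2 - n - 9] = -10*n - 1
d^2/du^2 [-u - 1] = 0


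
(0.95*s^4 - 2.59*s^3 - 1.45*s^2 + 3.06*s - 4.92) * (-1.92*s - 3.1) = -1.824*s^5 + 2.0278*s^4 + 10.813*s^3 - 1.3802*s^2 - 0.0396000000000019*s + 15.252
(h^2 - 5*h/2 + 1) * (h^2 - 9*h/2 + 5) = h^4 - 7*h^3 + 69*h^2/4 - 17*h + 5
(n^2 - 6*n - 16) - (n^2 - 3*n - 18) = 2 - 3*n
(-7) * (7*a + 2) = -49*a - 14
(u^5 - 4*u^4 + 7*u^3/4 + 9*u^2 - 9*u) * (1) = u^5 - 4*u^4 + 7*u^3/4 + 9*u^2 - 9*u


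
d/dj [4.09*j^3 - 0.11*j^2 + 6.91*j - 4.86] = 12.27*j^2 - 0.22*j + 6.91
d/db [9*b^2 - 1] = 18*b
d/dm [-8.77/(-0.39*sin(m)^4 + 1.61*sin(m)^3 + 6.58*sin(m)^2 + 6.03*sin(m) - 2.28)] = (-13.6812*sin(m)^3 + 42.3591*sin(m)^2 + 115.4132*sin(m) + 52.8831)*cos(m)/(-0.39*sin(m)^4 + 1.61*sin(m)^3 + 6.58*sin(m)^2 + 6.03*sin(m) - 2.28)^2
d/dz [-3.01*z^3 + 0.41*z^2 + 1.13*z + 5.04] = -9.03*z^2 + 0.82*z + 1.13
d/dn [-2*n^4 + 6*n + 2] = 6 - 8*n^3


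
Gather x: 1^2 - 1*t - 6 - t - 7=-2*t - 12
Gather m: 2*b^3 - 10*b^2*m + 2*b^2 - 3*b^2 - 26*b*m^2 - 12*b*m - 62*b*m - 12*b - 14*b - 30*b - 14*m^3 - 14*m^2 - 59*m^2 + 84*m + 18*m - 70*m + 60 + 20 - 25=2*b^3 - b^2 - 56*b - 14*m^3 + m^2*(-26*b - 73) + m*(-10*b^2 - 74*b + 32) + 55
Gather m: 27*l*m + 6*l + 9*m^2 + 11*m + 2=6*l + 9*m^2 + m*(27*l + 11) + 2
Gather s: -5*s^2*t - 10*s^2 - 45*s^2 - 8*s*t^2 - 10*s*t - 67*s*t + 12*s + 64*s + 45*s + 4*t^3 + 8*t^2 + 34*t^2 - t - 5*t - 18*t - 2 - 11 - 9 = s^2*(-5*t - 55) + s*(-8*t^2 - 77*t + 121) + 4*t^3 + 42*t^2 - 24*t - 22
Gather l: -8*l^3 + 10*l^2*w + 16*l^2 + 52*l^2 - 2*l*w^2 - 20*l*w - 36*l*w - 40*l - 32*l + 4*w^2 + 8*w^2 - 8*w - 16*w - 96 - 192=-8*l^3 + l^2*(10*w + 68) + l*(-2*w^2 - 56*w - 72) + 12*w^2 - 24*w - 288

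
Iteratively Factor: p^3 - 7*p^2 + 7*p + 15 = (p - 3)*(p^2 - 4*p - 5) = (p - 5)*(p - 3)*(p + 1)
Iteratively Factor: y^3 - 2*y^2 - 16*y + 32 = (y + 4)*(y^2 - 6*y + 8) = (y - 4)*(y + 4)*(y - 2)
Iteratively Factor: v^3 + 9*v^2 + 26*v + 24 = (v + 3)*(v^2 + 6*v + 8) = (v + 3)*(v + 4)*(v + 2)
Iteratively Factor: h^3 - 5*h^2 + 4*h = (h - 1)*(h^2 - 4*h) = (h - 4)*(h - 1)*(h)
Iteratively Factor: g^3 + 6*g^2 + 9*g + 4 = (g + 1)*(g^2 + 5*g + 4) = (g + 1)*(g + 4)*(g + 1)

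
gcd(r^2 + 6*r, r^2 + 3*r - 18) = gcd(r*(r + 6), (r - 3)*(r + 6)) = r + 6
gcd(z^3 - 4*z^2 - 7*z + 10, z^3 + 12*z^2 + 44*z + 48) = z + 2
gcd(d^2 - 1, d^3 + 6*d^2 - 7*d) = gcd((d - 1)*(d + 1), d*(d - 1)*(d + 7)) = d - 1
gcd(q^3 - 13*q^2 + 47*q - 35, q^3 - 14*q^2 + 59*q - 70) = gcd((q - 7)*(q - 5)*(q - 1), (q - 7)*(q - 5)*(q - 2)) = q^2 - 12*q + 35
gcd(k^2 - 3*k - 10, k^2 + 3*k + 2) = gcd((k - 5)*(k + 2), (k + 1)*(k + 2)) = k + 2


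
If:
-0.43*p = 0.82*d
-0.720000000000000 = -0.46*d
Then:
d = 1.57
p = -2.98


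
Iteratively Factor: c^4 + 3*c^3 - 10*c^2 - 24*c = (c)*(c^3 + 3*c^2 - 10*c - 24) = c*(c - 3)*(c^2 + 6*c + 8) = c*(c - 3)*(c + 2)*(c + 4)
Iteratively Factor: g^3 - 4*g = (g + 2)*(g^2 - 2*g) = g*(g + 2)*(g - 2)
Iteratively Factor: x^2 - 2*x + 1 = (x - 1)*(x - 1)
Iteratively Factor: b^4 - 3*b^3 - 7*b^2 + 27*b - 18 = (b - 2)*(b^3 - b^2 - 9*b + 9) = (b - 3)*(b - 2)*(b^2 + 2*b - 3) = (b - 3)*(b - 2)*(b - 1)*(b + 3)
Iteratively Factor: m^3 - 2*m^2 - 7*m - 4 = (m + 1)*(m^2 - 3*m - 4) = (m - 4)*(m + 1)*(m + 1)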